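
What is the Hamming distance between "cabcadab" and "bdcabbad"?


Comparing "cabcadab" and "bdcabbad" position by position:
  Position 0: 'c' vs 'b' => differ
  Position 1: 'a' vs 'd' => differ
  Position 2: 'b' vs 'c' => differ
  Position 3: 'c' vs 'a' => differ
  Position 4: 'a' vs 'b' => differ
  Position 5: 'd' vs 'b' => differ
  Position 6: 'a' vs 'a' => same
  Position 7: 'b' vs 'd' => differ
Total differences (Hamming distance): 7

7


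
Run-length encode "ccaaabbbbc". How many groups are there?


Input: ccaaabbbbc
Scanning for consecutive runs:
  Group 1: 'c' x 2 (positions 0-1)
  Group 2: 'a' x 3 (positions 2-4)
  Group 3: 'b' x 4 (positions 5-8)
  Group 4: 'c' x 1 (positions 9-9)
Total groups: 4

4


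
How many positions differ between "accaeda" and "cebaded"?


Comparing "accaeda" and "cebaded" position by position:
  Position 0: 'a' vs 'c' => DIFFER
  Position 1: 'c' vs 'e' => DIFFER
  Position 2: 'c' vs 'b' => DIFFER
  Position 3: 'a' vs 'a' => same
  Position 4: 'e' vs 'd' => DIFFER
  Position 5: 'd' vs 'e' => DIFFER
  Position 6: 'a' vs 'd' => DIFFER
Positions that differ: 6

6


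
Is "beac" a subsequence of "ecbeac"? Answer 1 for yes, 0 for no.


Check if "beac" is a subsequence of "ecbeac"
Greedy scan:
  Position 0 ('e'): no match needed
  Position 1 ('c'): no match needed
  Position 2 ('b'): matches sub[0] = 'b'
  Position 3 ('e'): matches sub[1] = 'e'
  Position 4 ('a'): matches sub[2] = 'a'
  Position 5 ('c'): matches sub[3] = 'c'
All 4 characters matched => is a subsequence

1


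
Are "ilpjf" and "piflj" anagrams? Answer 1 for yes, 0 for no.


Strings: "ilpjf", "piflj"
Sorted first:  fijlp
Sorted second: fijlp
Sorted forms match => anagrams

1


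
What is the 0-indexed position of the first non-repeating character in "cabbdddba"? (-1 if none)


Input: cabbdddba
Character frequencies:
  'a': 2
  'b': 3
  'c': 1
  'd': 3
Scanning left to right for freq == 1:
  Position 0 ('c'): unique! => answer = 0

0


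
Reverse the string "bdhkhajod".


Input: bdhkhajod
Reading characters right to left:
  Position 8: 'd'
  Position 7: 'o'
  Position 6: 'j'
  Position 5: 'a'
  Position 4: 'h'
  Position 3: 'k'
  Position 2: 'h'
  Position 1: 'd'
  Position 0: 'b'
Reversed: dojahkhdb

dojahkhdb


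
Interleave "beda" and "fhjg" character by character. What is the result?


Interleaving "beda" and "fhjg":
  Position 0: 'b' from first, 'f' from second => "bf"
  Position 1: 'e' from first, 'h' from second => "eh"
  Position 2: 'd' from first, 'j' from second => "dj"
  Position 3: 'a' from first, 'g' from second => "ag"
Result: bfehdjag

bfehdjag


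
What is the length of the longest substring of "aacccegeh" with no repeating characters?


Input: "aacccegeh"
Sliding window (track last position of each char):
  Position 0 ('a'): window [0,0] length 1 -- new best
  Position 1 ('a'): repeat (last at 0), move window start to 1
  Position 1 ('a'): window [1,1] length 1
  Position 2 ('c'): window [1,2] length 2 -- new best
  Position 3 ('c'): repeat (last at 2), move window start to 3
  Position 3 ('c'): window [3,3] length 1
  Position 4 ('c'): repeat (last at 3), move window start to 4
  Position 4 ('c'): window [4,4] length 1
  Position 5 ('e'): window [4,5] length 2
  Position 6 ('g'): window [4,6] length 3 -- new best
  Position 7 ('e'): repeat (last at 5), move window start to 6
  Position 7 ('e'): window [6,7] length 2
  Position 8 ('h'): window [6,8] length 3
Longest substring with no repeats: "ceg" with length 3

3


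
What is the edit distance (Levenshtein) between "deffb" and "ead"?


Computing edit distance: "deffb" -> "ead"
DP table:
           e    a    d
      0    1    2    3
  d   1    1    2    2
  e   2    1    2    3
  f   3    2    2    3
  f   4    3    3    3
  b   5    4    4    4
Edit distance = dp[5][3] = 4

4


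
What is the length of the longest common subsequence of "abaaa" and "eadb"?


LCS of "abaaa" and "eadb"
DP table:
           e    a    d    b
      0    0    0    0    0
  a   0    0    1    1    1
  b   0    0    1    1    2
  a   0    0    1    1    2
  a   0    0    1    1    2
  a   0    0    1    1    2
LCS length = dp[5][4] = 2

2


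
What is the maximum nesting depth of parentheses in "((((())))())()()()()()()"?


Input: "((((())))())()()()()()()"
Tracking depth:
  Position 0 '(': depth becomes 1
  Position 1 '(': depth becomes 2
  Position 2 '(': depth becomes 3
  Position 3 '(': depth becomes 4
  Position 4 '(': depth becomes 5
  Position 5 ')': depth becomes 4
  Position 6 ')': depth becomes 3
  Position 7 ')': depth becomes 2
  Position 8 ')': depth becomes 1
  Position 9 '(': depth becomes 2
  Position 10 ')': depth becomes 1
  Position 11 ')': depth becomes 0
  Position 12 '(': depth becomes 1
  Position 13 ')': depth becomes 0
  Position 14 '(': depth becomes 1
  Position 15 ')': depth becomes 0
  Position 16 '(': depth becomes 1
  Position 17 ')': depth becomes 0
  Position 18 '(': depth becomes 1
  Position 19 ')': depth becomes 0
  Position 20 '(': depth becomes 1
  Position 21 ')': depth becomes 0
  Position 22 '(': depth becomes 1
  Position 23 ')': depth becomes 0
Maximum depth reached: 5

5


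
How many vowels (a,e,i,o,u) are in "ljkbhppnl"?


Input: ljkbhppnl
Checking each character:
  'l' at position 0: consonant
  'j' at position 1: consonant
  'k' at position 2: consonant
  'b' at position 3: consonant
  'h' at position 4: consonant
  'p' at position 5: consonant
  'p' at position 6: consonant
  'n' at position 7: consonant
  'l' at position 8: consonant
Total vowels: 0

0


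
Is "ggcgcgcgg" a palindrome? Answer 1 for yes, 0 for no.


Input: ggcgcgcgg
Reversed: ggcgcgcgg
  Compare pos 0 ('g') with pos 8 ('g'): match
  Compare pos 1 ('g') with pos 7 ('g'): match
  Compare pos 2 ('c') with pos 6 ('c'): match
  Compare pos 3 ('g') with pos 5 ('g'): match
Result: palindrome

1


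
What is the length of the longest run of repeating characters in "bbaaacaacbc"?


Input: "bbaaacaacbc"
Scanning for longest run:
  Position 1 ('b'): continues run of 'b', length=2
  Position 2 ('a'): new char, reset run to 1
  Position 3 ('a'): continues run of 'a', length=2
  Position 4 ('a'): continues run of 'a', length=3
  Position 5 ('c'): new char, reset run to 1
  Position 6 ('a'): new char, reset run to 1
  Position 7 ('a'): continues run of 'a', length=2
  Position 8 ('c'): new char, reset run to 1
  Position 9 ('b'): new char, reset run to 1
  Position 10 ('c'): new char, reset run to 1
Longest run: 'a' with length 3

3


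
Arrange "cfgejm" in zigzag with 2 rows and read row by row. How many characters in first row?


Zigzag "cfgejm" into 2 rows:
Placing characters:
  'c' => row 0
  'f' => row 1
  'g' => row 0
  'e' => row 1
  'j' => row 0
  'm' => row 1
Rows:
  Row 0: "cgj"
  Row 1: "fem"
First row length: 3

3


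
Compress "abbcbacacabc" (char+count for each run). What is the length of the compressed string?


Input: abbcbacacabc
Runs:
  'a' x 1 => "a1"
  'b' x 2 => "b2"
  'c' x 1 => "c1"
  'b' x 1 => "b1"
  'a' x 1 => "a1"
  'c' x 1 => "c1"
  'a' x 1 => "a1"
  'c' x 1 => "c1"
  'a' x 1 => "a1"
  'b' x 1 => "b1"
  'c' x 1 => "c1"
Compressed: "a1b2c1b1a1c1a1c1a1b1c1"
Compressed length: 22

22


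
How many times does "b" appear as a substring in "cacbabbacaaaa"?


Searching for "b" in "cacbabbacaaaa"
Scanning each position:
  Position 0: "c" => no
  Position 1: "a" => no
  Position 2: "c" => no
  Position 3: "b" => MATCH
  Position 4: "a" => no
  Position 5: "b" => MATCH
  Position 6: "b" => MATCH
  Position 7: "a" => no
  Position 8: "c" => no
  Position 9: "a" => no
  Position 10: "a" => no
  Position 11: "a" => no
  Position 12: "a" => no
Total occurrences: 3

3


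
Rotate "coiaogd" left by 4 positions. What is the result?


Input: "coiaogd", rotate left by 4
First 4 characters: "coia"
Remaining characters: "ogd"
Concatenate remaining + first: "ogd" + "coia" = "ogdcoia"

ogdcoia


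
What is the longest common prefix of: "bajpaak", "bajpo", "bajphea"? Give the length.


Words: bajpaak, bajpo, bajphea
  Position 0: all 'b' => match
  Position 1: all 'a' => match
  Position 2: all 'j' => match
  Position 3: all 'p' => match
  Position 4: ('a', 'o', 'h') => mismatch, stop
LCP = "bajp" (length 4)

4


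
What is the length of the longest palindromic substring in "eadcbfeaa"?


Input: "eadcbfeaa"
Checking substrings for palindromes:
  [7:9] "aa" (len 2) => palindrome
Longest palindromic substring: "aa" with length 2

2


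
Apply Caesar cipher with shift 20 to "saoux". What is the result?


Caesar cipher: shift "saoux" by 20
  's' (pos 18) + 20 = pos 12 = 'm'
  'a' (pos 0) + 20 = pos 20 = 'u'
  'o' (pos 14) + 20 = pos 8 = 'i'
  'u' (pos 20) + 20 = pos 14 = 'o'
  'x' (pos 23) + 20 = pos 17 = 'r'
Result: muior

muior


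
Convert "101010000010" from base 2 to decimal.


Input: "101010000010" in base 2
Positional expansion:
  Digit '1' (value 1) x 2^11 = 2048
  Digit '0' (value 0) x 2^10 = 0
  Digit '1' (value 1) x 2^9 = 512
  Digit '0' (value 0) x 2^8 = 0
  Digit '1' (value 1) x 2^7 = 128
  Digit '0' (value 0) x 2^6 = 0
  Digit '0' (value 0) x 2^5 = 0
  Digit '0' (value 0) x 2^4 = 0
  Digit '0' (value 0) x 2^3 = 0
  Digit '0' (value 0) x 2^2 = 0
  Digit '1' (value 1) x 2^1 = 2
  Digit '0' (value 0) x 2^0 = 0
Sum = 2690

2690


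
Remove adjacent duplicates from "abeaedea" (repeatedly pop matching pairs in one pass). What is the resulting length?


Input: abeaedea
Stack-based adjacent duplicate removal:
  Read 'a': push. Stack: a
  Read 'b': push. Stack: ab
  Read 'e': push. Stack: abe
  Read 'a': push. Stack: abea
  Read 'e': push. Stack: abeae
  Read 'd': push. Stack: abeaed
  Read 'e': push. Stack: abeaede
  Read 'a': push. Stack: abeaedea
Final stack: "abeaedea" (length 8)

8


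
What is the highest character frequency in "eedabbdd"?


Input: eedabbdd
Character counts:
  'a': 1
  'b': 2
  'd': 3
  'e': 2
Maximum frequency: 3

3


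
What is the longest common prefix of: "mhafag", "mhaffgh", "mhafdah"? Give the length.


Words: mhafag, mhaffgh, mhafdah
  Position 0: all 'm' => match
  Position 1: all 'h' => match
  Position 2: all 'a' => match
  Position 3: all 'f' => match
  Position 4: ('a', 'f', 'd') => mismatch, stop
LCP = "mhaf" (length 4)

4


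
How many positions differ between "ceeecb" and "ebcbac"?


Comparing "ceeecb" and "ebcbac" position by position:
  Position 0: 'c' vs 'e' => DIFFER
  Position 1: 'e' vs 'b' => DIFFER
  Position 2: 'e' vs 'c' => DIFFER
  Position 3: 'e' vs 'b' => DIFFER
  Position 4: 'c' vs 'a' => DIFFER
  Position 5: 'b' vs 'c' => DIFFER
Positions that differ: 6

6


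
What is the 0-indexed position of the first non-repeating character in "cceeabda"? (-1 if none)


Input: cceeabda
Character frequencies:
  'a': 2
  'b': 1
  'c': 2
  'd': 1
  'e': 2
Scanning left to right for freq == 1:
  Position 0 ('c'): freq=2, skip
  Position 1 ('c'): freq=2, skip
  Position 2 ('e'): freq=2, skip
  Position 3 ('e'): freq=2, skip
  Position 4 ('a'): freq=2, skip
  Position 5 ('b'): unique! => answer = 5

5


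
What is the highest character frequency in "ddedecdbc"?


Input: ddedecdbc
Character counts:
  'b': 1
  'c': 2
  'd': 4
  'e': 2
Maximum frequency: 4

4


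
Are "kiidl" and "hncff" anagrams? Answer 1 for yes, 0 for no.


Strings: "kiidl", "hncff"
Sorted first:  diikl
Sorted second: cffhn
Differ at position 0: 'd' vs 'c' => not anagrams

0


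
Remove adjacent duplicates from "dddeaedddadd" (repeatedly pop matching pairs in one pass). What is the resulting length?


Input: dddeaedddadd
Stack-based adjacent duplicate removal:
  Read 'd': push. Stack: d
  Read 'd': matches stack top 'd' => pop. Stack: (empty)
  Read 'd': push. Stack: d
  Read 'e': push. Stack: de
  Read 'a': push. Stack: dea
  Read 'e': push. Stack: deae
  Read 'd': push. Stack: deaed
  Read 'd': matches stack top 'd' => pop. Stack: deae
  Read 'd': push. Stack: deaed
  Read 'a': push. Stack: deaeda
  Read 'd': push. Stack: deaedad
  Read 'd': matches stack top 'd' => pop. Stack: deaeda
Final stack: "deaeda" (length 6)

6


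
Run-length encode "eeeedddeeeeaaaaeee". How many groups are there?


Input: eeeedddeeeeaaaaeee
Scanning for consecutive runs:
  Group 1: 'e' x 4 (positions 0-3)
  Group 2: 'd' x 3 (positions 4-6)
  Group 3: 'e' x 4 (positions 7-10)
  Group 4: 'a' x 4 (positions 11-14)
  Group 5: 'e' x 3 (positions 15-17)
Total groups: 5

5


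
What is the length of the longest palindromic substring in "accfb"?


Input: "accfb"
Checking substrings for palindromes:
  [1:3] "cc" (len 2) => palindrome
Longest palindromic substring: "cc" with length 2

2


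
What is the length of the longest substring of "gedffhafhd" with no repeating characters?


Input: "gedffhafhd"
Sliding window (track last position of each char):
  Position 0 ('g'): window [0,0] length 1 -- new best
  Position 1 ('e'): window [0,1] length 2 -- new best
  Position 2 ('d'): window [0,2] length 3 -- new best
  Position 3 ('f'): window [0,3] length 4 -- new best
  Position 4 ('f'): repeat (last at 3), move window start to 4
  Position 4 ('f'): window [4,4] length 1
  Position 5 ('h'): window [4,5] length 2
  Position 6 ('a'): window [4,6] length 3
  Position 7 ('f'): repeat (last at 4), move window start to 5
  Position 7 ('f'): window [5,7] length 3
  Position 8 ('h'): repeat (last at 5), move window start to 6
  Position 8 ('h'): window [6,8] length 3
  Position 9 ('d'): window [6,9] length 4
Longest substring with no repeats: "gedf" with length 4

4


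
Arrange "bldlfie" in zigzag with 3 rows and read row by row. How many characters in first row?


Zigzag "bldlfie" into 3 rows:
Placing characters:
  'b' => row 0
  'l' => row 1
  'd' => row 2
  'l' => row 1
  'f' => row 0
  'i' => row 1
  'e' => row 2
Rows:
  Row 0: "bf"
  Row 1: "lli"
  Row 2: "de"
First row length: 2

2


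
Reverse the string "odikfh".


Input: odikfh
Reading characters right to left:
  Position 5: 'h'
  Position 4: 'f'
  Position 3: 'k'
  Position 2: 'i'
  Position 1: 'd'
  Position 0: 'o'
Reversed: hfkido

hfkido


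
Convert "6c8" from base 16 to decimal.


Input: "6c8" in base 16
Positional expansion:
  Digit '6' (value 6) x 16^2 = 1536
  Digit 'c' (value 12) x 16^1 = 192
  Digit '8' (value 8) x 16^0 = 8
Sum = 1736

1736


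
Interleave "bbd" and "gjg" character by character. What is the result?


Interleaving "bbd" and "gjg":
  Position 0: 'b' from first, 'g' from second => "bg"
  Position 1: 'b' from first, 'j' from second => "bj"
  Position 2: 'd' from first, 'g' from second => "dg"
Result: bgbjdg

bgbjdg


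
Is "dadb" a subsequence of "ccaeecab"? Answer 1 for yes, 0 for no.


Check if "dadb" is a subsequence of "ccaeecab"
Greedy scan:
  Position 0 ('c'): no match needed
  Position 1 ('c'): no match needed
  Position 2 ('a'): no match needed
  Position 3 ('e'): no match needed
  Position 4 ('e'): no match needed
  Position 5 ('c'): no match needed
  Position 6 ('a'): no match needed
  Position 7 ('b'): no match needed
Only matched 0/4 characters => not a subsequence

0


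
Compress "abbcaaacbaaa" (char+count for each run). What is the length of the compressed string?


Input: abbcaaacbaaa
Runs:
  'a' x 1 => "a1"
  'b' x 2 => "b2"
  'c' x 1 => "c1"
  'a' x 3 => "a3"
  'c' x 1 => "c1"
  'b' x 1 => "b1"
  'a' x 3 => "a3"
Compressed: "a1b2c1a3c1b1a3"
Compressed length: 14

14


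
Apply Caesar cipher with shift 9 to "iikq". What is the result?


Caesar cipher: shift "iikq" by 9
  'i' (pos 8) + 9 = pos 17 = 'r'
  'i' (pos 8) + 9 = pos 17 = 'r'
  'k' (pos 10) + 9 = pos 19 = 't'
  'q' (pos 16) + 9 = pos 25 = 'z'
Result: rrtz

rrtz


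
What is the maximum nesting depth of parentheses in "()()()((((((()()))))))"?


Input: "()()()((((((()()))))))"
Tracking depth:
  Position 0 '(': depth becomes 1
  Position 1 ')': depth becomes 0
  Position 2 '(': depth becomes 1
  Position 3 ')': depth becomes 0
  Position 4 '(': depth becomes 1
  Position 5 ')': depth becomes 0
  Position 6 '(': depth becomes 1
  Position 7 '(': depth becomes 2
  Position 8 '(': depth becomes 3
  Position 9 '(': depth becomes 4
  Position 10 '(': depth becomes 5
  Position 11 '(': depth becomes 6
  Position 12 '(': depth becomes 7
  Position 13 ')': depth becomes 6
  Position 14 '(': depth becomes 7
  Position 15 ')': depth becomes 6
  Position 16 ')': depth becomes 5
  Position 17 ')': depth becomes 4
  Position 18 ')': depth becomes 3
  Position 19 ')': depth becomes 2
  Position 20 ')': depth becomes 1
  Position 21 ')': depth becomes 0
Maximum depth reached: 7

7


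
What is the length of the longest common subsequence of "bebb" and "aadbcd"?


LCS of "bebb" and "aadbcd"
DP table:
           a    a    d    b    c    d
      0    0    0    0    0    0    0
  b   0    0    0    0    1    1    1
  e   0    0    0    0    1    1    1
  b   0    0    0    0    1    1    1
  b   0    0    0    0    1    1    1
LCS length = dp[4][6] = 1

1


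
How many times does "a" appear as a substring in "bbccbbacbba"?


Searching for "a" in "bbccbbacbba"
Scanning each position:
  Position 0: "b" => no
  Position 1: "b" => no
  Position 2: "c" => no
  Position 3: "c" => no
  Position 4: "b" => no
  Position 5: "b" => no
  Position 6: "a" => MATCH
  Position 7: "c" => no
  Position 8: "b" => no
  Position 9: "b" => no
  Position 10: "a" => MATCH
Total occurrences: 2

2


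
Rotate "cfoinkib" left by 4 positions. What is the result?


Input: "cfoinkib", rotate left by 4
First 4 characters: "cfoi"
Remaining characters: "nkib"
Concatenate remaining + first: "nkib" + "cfoi" = "nkibcfoi"

nkibcfoi


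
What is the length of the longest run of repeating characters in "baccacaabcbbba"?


Input: "baccacaabcbbba"
Scanning for longest run:
  Position 1 ('a'): new char, reset run to 1
  Position 2 ('c'): new char, reset run to 1
  Position 3 ('c'): continues run of 'c', length=2
  Position 4 ('a'): new char, reset run to 1
  Position 5 ('c'): new char, reset run to 1
  Position 6 ('a'): new char, reset run to 1
  Position 7 ('a'): continues run of 'a', length=2
  Position 8 ('b'): new char, reset run to 1
  Position 9 ('c'): new char, reset run to 1
  Position 10 ('b'): new char, reset run to 1
  Position 11 ('b'): continues run of 'b', length=2
  Position 12 ('b'): continues run of 'b', length=3
  Position 13 ('a'): new char, reset run to 1
Longest run: 'b' with length 3

3


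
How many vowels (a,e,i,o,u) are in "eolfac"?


Input: eolfac
Checking each character:
  'e' at position 0: vowel (running total: 1)
  'o' at position 1: vowel (running total: 2)
  'l' at position 2: consonant
  'f' at position 3: consonant
  'a' at position 4: vowel (running total: 3)
  'c' at position 5: consonant
Total vowels: 3

3


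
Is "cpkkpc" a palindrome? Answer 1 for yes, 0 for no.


Input: cpkkpc
Reversed: cpkkpc
  Compare pos 0 ('c') with pos 5 ('c'): match
  Compare pos 1 ('p') with pos 4 ('p'): match
  Compare pos 2 ('k') with pos 3 ('k'): match
Result: palindrome

1


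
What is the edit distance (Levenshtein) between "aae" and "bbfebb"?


Computing edit distance: "aae" -> "bbfebb"
DP table:
           b    b    f    e    b    b
      0    1    2    3    4    5    6
  a   1    1    2    3    4    5    6
  a   2    2    2    3    4    5    6
  e   3    3    3    3    3    4    5
Edit distance = dp[3][6] = 5

5


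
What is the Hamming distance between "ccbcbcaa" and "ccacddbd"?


Comparing "ccbcbcaa" and "ccacddbd" position by position:
  Position 0: 'c' vs 'c' => same
  Position 1: 'c' vs 'c' => same
  Position 2: 'b' vs 'a' => differ
  Position 3: 'c' vs 'c' => same
  Position 4: 'b' vs 'd' => differ
  Position 5: 'c' vs 'd' => differ
  Position 6: 'a' vs 'b' => differ
  Position 7: 'a' vs 'd' => differ
Total differences (Hamming distance): 5

5


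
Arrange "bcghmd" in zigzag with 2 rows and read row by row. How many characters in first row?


Zigzag "bcghmd" into 2 rows:
Placing characters:
  'b' => row 0
  'c' => row 1
  'g' => row 0
  'h' => row 1
  'm' => row 0
  'd' => row 1
Rows:
  Row 0: "bgm"
  Row 1: "chd"
First row length: 3

3


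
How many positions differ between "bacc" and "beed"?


Comparing "bacc" and "beed" position by position:
  Position 0: 'b' vs 'b' => same
  Position 1: 'a' vs 'e' => DIFFER
  Position 2: 'c' vs 'e' => DIFFER
  Position 3: 'c' vs 'd' => DIFFER
Positions that differ: 3

3


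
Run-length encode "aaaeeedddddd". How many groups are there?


Input: aaaeeedddddd
Scanning for consecutive runs:
  Group 1: 'a' x 3 (positions 0-2)
  Group 2: 'e' x 3 (positions 3-5)
  Group 3: 'd' x 6 (positions 6-11)
Total groups: 3

3


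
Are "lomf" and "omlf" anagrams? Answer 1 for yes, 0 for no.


Strings: "lomf", "omlf"
Sorted first:  flmo
Sorted second: flmo
Sorted forms match => anagrams

1


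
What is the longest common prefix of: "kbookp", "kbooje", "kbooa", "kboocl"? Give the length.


Words: kbookp, kbooje, kbooa, kboocl
  Position 0: all 'k' => match
  Position 1: all 'b' => match
  Position 2: all 'o' => match
  Position 3: all 'o' => match
  Position 4: ('k', 'j', 'a', 'c') => mismatch, stop
LCP = "kboo" (length 4)

4


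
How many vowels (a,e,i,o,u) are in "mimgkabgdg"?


Input: mimgkabgdg
Checking each character:
  'm' at position 0: consonant
  'i' at position 1: vowel (running total: 1)
  'm' at position 2: consonant
  'g' at position 3: consonant
  'k' at position 4: consonant
  'a' at position 5: vowel (running total: 2)
  'b' at position 6: consonant
  'g' at position 7: consonant
  'd' at position 8: consonant
  'g' at position 9: consonant
Total vowels: 2

2


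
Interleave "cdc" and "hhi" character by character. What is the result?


Interleaving "cdc" and "hhi":
  Position 0: 'c' from first, 'h' from second => "ch"
  Position 1: 'd' from first, 'h' from second => "dh"
  Position 2: 'c' from first, 'i' from second => "ci"
Result: chdhci

chdhci


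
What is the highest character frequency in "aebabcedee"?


Input: aebabcedee
Character counts:
  'a': 2
  'b': 2
  'c': 1
  'd': 1
  'e': 4
Maximum frequency: 4

4


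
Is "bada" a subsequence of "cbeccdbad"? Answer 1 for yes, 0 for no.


Check if "bada" is a subsequence of "cbeccdbad"
Greedy scan:
  Position 0 ('c'): no match needed
  Position 1 ('b'): matches sub[0] = 'b'
  Position 2 ('e'): no match needed
  Position 3 ('c'): no match needed
  Position 4 ('c'): no match needed
  Position 5 ('d'): no match needed
  Position 6 ('b'): no match needed
  Position 7 ('a'): matches sub[1] = 'a'
  Position 8 ('d'): matches sub[2] = 'd'
Only matched 3/4 characters => not a subsequence

0


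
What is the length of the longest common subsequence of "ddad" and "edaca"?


LCS of "ddad" and "edaca"
DP table:
           e    d    a    c    a
      0    0    0    0    0    0
  d   0    0    1    1    1    1
  d   0    0    1    1    1    1
  a   0    0    1    2    2    2
  d   0    0    1    2    2    2
LCS length = dp[4][5] = 2

2


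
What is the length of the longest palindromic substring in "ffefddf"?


Input: "ffefddf"
Checking substrings for palindromes:
  [3:7] "fddf" (len 4) => palindrome
  [1:4] "fef" (len 3) => palindrome
  [0:2] "ff" (len 2) => palindrome
  [4:6] "dd" (len 2) => palindrome
Longest palindromic substring: "fddf" with length 4

4


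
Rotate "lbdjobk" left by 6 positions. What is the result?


Input: "lbdjobk", rotate left by 6
First 6 characters: "lbdjob"
Remaining characters: "k"
Concatenate remaining + first: "k" + "lbdjob" = "klbdjob"

klbdjob


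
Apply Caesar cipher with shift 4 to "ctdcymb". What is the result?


Caesar cipher: shift "ctdcymb" by 4
  'c' (pos 2) + 4 = pos 6 = 'g'
  't' (pos 19) + 4 = pos 23 = 'x'
  'd' (pos 3) + 4 = pos 7 = 'h'
  'c' (pos 2) + 4 = pos 6 = 'g'
  'y' (pos 24) + 4 = pos 2 = 'c'
  'm' (pos 12) + 4 = pos 16 = 'q'
  'b' (pos 1) + 4 = pos 5 = 'f'
Result: gxhgcqf

gxhgcqf


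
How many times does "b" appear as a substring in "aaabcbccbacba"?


Searching for "b" in "aaabcbccbacba"
Scanning each position:
  Position 0: "a" => no
  Position 1: "a" => no
  Position 2: "a" => no
  Position 3: "b" => MATCH
  Position 4: "c" => no
  Position 5: "b" => MATCH
  Position 6: "c" => no
  Position 7: "c" => no
  Position 8: "b" => MATCH
  Position 9: "a" => no
  Position 10: "c" => no
  Position 11: "b" => MATCH
  Position 12: "a" => no
Total occurrences: 4

4


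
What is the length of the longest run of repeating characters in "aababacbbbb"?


Input: "aababacbbbb"
Scanning for longest run:
  Position 1 ('a'): continues run of 'a', length=2
  Position 2 ('b'): new char, reset run to 1
  Position 3 ('a'): new char, reset run to 1
  Position 4 ('b'): new char, reset run to 1
  Position 5 ('a'): new char, reset run to 1
  Position 6 ('c'): new char, reset run to 1
  Position 7 ('b'): new char, reset run to 1
  Position 8 ('b'): continues run of 'b', length=2
  Position 9 ('b'): continues run of 'b', length=3
  Position 10 ('b'): continues run of 'b', length=4
Longest run: 'b' with length 4

4


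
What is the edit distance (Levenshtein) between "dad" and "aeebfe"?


Computing edit distance: "dad" -> "aeebfe"
DP table:
           a    e    e    b    f    e
      0    1    2    3    4    5    6
  d   1    1    2    3    4    5    6
  a   2    1    2    3    4    5    6
  d   3    2    2    3    4    5    6
Edit distance = dp[3][6] = 6

6


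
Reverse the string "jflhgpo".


Input: jflhgpo
Reading characters right to left:
  Position 6: 'o'
  Position 5: 'p'
  Position 4: 'g'
  Position 3: 'h'
  Position 2: 'l'
  Position 1: 'f'
  Position 0: 'j'
Reversed: opghlfj

opghlfj


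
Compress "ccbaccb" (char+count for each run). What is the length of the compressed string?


Input: ccbaccb
Runs:
  'c' x 2 => "c2"
  'b' x 1 => "b1"
  'a' x 1 => "a1"
  'c' x 2 => "c2"
  'b' x 1 => "b1"
Compressed: "c2b1a1c2b1"
Compressed length: 10

10


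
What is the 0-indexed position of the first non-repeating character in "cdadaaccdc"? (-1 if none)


Input: cdadaaccdc
Character frequencies:
  'a': 3
  'c': 4
  'd': 3
Scanning left to right for freq == 1:
  Position 0 ('c'): freq=4, skip
  Position 1 ('d'): freq=3, skip
  Position 2 ('a'): freq=3, skip
  Position 3 ('d'): freq=3, skip
  Position 4 ('a'): freq=3, skip
  Position 5 ('a'): freq=3, skip
  Position 6 ('c'): freq=4, skip
  Position 7 ('c'): freq=4, skip
  Position 8 ('d'): freq=3, skip
  Position 9 ('c'): freq=4, skip
  No unique character found => answer = -1

-1


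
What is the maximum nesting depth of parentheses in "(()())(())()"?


Input: "(()())(())()"
Tracking depth:
  Position 0 '(': depth becomes 1
  Position 1 '(': depth becomes 2
  Position 2 ')': depth becomes 1
  Position 3 '(': depth becomes 2
  Position 4 ')': depth becomes 1
  Position 5 ')': depth becomes 0
  Position 6 '(': depth becomes 1
  Position 7 '(': depth becomes 2
  Position 8 ')': depth becomes 1
  Position 9 ')': depth becomes 0
  Position 10 '(': depth becomes 1
  Position 11 ')': depth becomes 0
Maximum depth reached: 2

2


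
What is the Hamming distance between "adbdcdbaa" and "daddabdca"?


Comparing "adbdcdbaa" and "daddabdca" position by position:
  Position 0: 'a' vs 'd' => differ
  Position 1: 'd' vs 'a' => differ
  Position 2: 'b' vs 'd' => differ
  Position 3: 'd' vs 'd' => same
  Position 4: 'c' vs 'a' => differ
  Position 5: 'd' vs 'b' => differ
  Position 6: 'b' vs 'd' => differ
  Position 7: 'a' vs 'c' => differ
  Position 8: 'a' vs 'a' => same
Total differences (Hamming distance): 7

7


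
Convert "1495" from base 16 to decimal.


Input: "1495" in base 16
Positional expansion:
  Digit '1' (value 1) x 16^3 = 4096
  Digit '4' (value 4) x 16^2 = 1024
  Digit '9' (value 9) x 16^1 = 144
  Digit '5' (value 5) x 16^0 = 5
Sum = 5269

5269


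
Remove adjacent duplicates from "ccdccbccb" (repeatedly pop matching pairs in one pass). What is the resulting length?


Input: ccdccbccb
Stack-based adjacent duplicate removal:
  Read 'c': push. Stack: c
  Read 'c': matches stack top 'c' => pop. Stack: (empty)
  Read 'd': push. Stack: d
  Read 'c': push. Stack: dc
  Read 'c': matches stack top 'c' => pop. Stack: d
  Read 'b': push. Stack: db
  Read 'c': push. Stack: dbc
  Read 'c': matches stack top 'c' => pop. Stack: db
  Read 'b': matches stack top 'b' => pop. Stack: d
Final stack: "d" (length 1)

1


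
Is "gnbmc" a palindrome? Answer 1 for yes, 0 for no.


Input: gnbmc
Reversed: cmbng
  Compare pos 0 ('g') with pos 4 ('c'): MISMATCH
  Compare pos 1 ('n') with pos 3 ('m'): MISMATCH
Result: not a palindrome

0


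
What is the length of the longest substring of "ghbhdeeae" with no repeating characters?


Input: "ghbhdeeae"
Sliding window (track last position of each char):
  Position 0 ('g'): window [0,0] length 1 -- new best
  Position 1 ('h'): window [0,1] length 2 -- new best
  Position 2 ('b'): window [0,2] length 3 -- new best
  Position 3 ('h'): repeat (last at 1), move window start to 2
  Position 3 ('h'): window [2,3] length 2
  Position 4 ('d'): window [2,4] length 3
  Position 5 ('e'): window [2,5] length 4 -- new best
  Position 6 ('e'): repeat (last at 5), move window start to 6
  Position 6 ('e'): window [6,6] length 1
  Position 7 ('a'): window [6,7] length 2
  Position 8 ('e'): repeat (last at 6), move window start to 7
  Position 8 ('e'): window [7,8] length 2
Longest substring with no repeats: "bhde" with length 4

4


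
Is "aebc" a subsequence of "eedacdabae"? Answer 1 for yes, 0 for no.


Check if "aebc" is a subsequence of "eedacdabae"
Greedy scan:
  Position 0 ('e'): no match needed
  Position 1 ('e'): no match needed
  Position 2 ('d'): no match needed
  Position 3 ('a'): matches sub[0] = 'a'
  Position 4 ('c'): no match needed
  Position 5 ('d'): no match needed
  Position 6 ('a'): no match needed
  Position 7 ('b'): no match needed
  Position 8 ('a'): no match needed
  Position 9 ('e'): matches sub[1] = 'e'
Only matched 2/4 characters => not a subsequence

0


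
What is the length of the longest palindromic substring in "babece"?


Input: "babece"
Checking substrings for palindromes:
  [0:3] "bab" (len 3) => palindrome
  [3:6] "ece" (len 3) => palindrome
Longest palindromic substring: "bab" with length 3

3


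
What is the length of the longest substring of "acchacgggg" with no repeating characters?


Input: "acchacgggg"
Sliding window (track last position of each char):
  Position 0 ('a'): window [0,0] length 1 -- new best
  Position 1 ('c'): window [0,1] length 2 -- new best
  Position 2 ('c'): repeat (last at 1), move window start to 2
  Position 2 ('c'): window [2,2] length 1
  Position 3 ('h'): window [2,3] length 2
  Position 4 ('a'): window [2,4] length 3 -- new best
  Position 5 ('c'): repeat (last at 2), move window start to 3
  Position 5 ('c'): window [3,5] length 3
  Position 6 ('g'): window [3,6] length 4 -- new best
  Position 7 ('g'): repeat (last at 6), move window start to 7
  Position 7 ('g'): window [7,7] length 1
  Position 8 ('g'): repeat (last at 7), move window start to 8
  Position 8 ('g'): window [8,8] length 1
  Position 9 ('g'): repeat (last at 8), move window start to 9
  Position 9 ('g'): window [9,9] length 1
Longest substring with no repeats: "hacg" with length 4

4


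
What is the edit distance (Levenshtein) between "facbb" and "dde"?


Computing edit distance: "facbb" -> "dde"
DP table:
           d    d    e
      0    1    2    3
  f   1    1    2    3
  a   2    2    2    3
  c   3    3    3    3
  b   4    4    4    4
  b   5    5    5    5
Edit distance = dp[5][3] = 5

5


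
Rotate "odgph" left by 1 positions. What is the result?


Input: "odgph", rotate left by 1
First 1 characters: "o"
Remaining characters: "dgph"
Concatenate remaining + first: "dgph" + "o" = "dgpho"

dgpho


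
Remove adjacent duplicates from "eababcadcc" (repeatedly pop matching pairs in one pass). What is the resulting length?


Input: eababcadcc
Stack-based adjacent duplicate removal:
  Read 'e': push. Stack: e
  Read 'a': push. Stack: ea
  Read 'b': push. Stack: eab
  Read 'a': push. Stack: eaba
  Read 'b': push. Stack: eabab
  Read 'c': push. Stack: eababc
  Read 'a': push. Stack: eababca
  Read 'd': push. Stack: eababcad
  Read 'c': push. Stack: eababcadc
  Read 'c': matches stack top 'c' => pop. Stack: eababcad
Final stack: "eababcad" (length 8)

8


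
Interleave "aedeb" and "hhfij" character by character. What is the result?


Interleaving "aedeb" and "hhfij":
  Position 0: 'a' from first, 'h' from second => "ah"
  Position 1: 'e' from first, 'h' from second => "eh"
  Position 2: 'd' from first, 'f' from second => "df"
  Position 3: 'e' from first, 'i' from second => "ei"
  Position 4: 'b' from first, 'j' from second => "bj"
Result: ahehdfeibj

ahehdfeibj


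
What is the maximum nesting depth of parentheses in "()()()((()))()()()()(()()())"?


Input: "()()()((()))()()()()(()()())"
Tracking depth:
  Position 0 '(': depth becomes 1
  Position 1 ')': depth becomes 0
  Position 2 '(': depth becomes 1
  Position 3 ')': depth becomes 0
  Position 4 '(': depth becomes 1
  Position 5 ')': depth becomes 0
  Position 6 '(': depth becomes 1
  Position 7 '(': depth becomes 2
  Position 8 '(': depth becomes 3
  Position 9 ')': depth becomes 2
  Position 10 ')': depth becomes 1
  Position 11 ')': depth becomes 0
  Position 12 '(': depth becomes 1
  Position 13 ')': depth becomes 0
  Position 14 '(': depth becomes 1
  Position 15 ')': depth becomes 0
  Position 16 '(': depth becomes 1
  Position 17 ')': depth becomes 0
  Position 18 '(': depth becomes 1
  Position 19 ')': depth becomes 0
  Position 20 '(': depth becomes 1
  Position 21 '(': depth becomes 2
  Position 22 ')': depth becomes 1
  Position 23 '(': depth becomes 2
  Position 24 ')': depth becomes 1
  Position 25 '(': depth becomes 2
  Position 26 ')': depth becomes 1
  Position 27 ')': depth becomes 0
Maximum depth reached: 3

3


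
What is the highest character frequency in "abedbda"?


Input: abedbda
Character counts:
  'a': 2
  'b': 2
  'd': 2
  'e': 1
Maximum frequency: 2

2


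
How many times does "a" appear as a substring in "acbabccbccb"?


Searching for "a" in "acbabccbccb"
Scanning each position:
  Position 0: "a" => MATCH
  Position 1: "c" => no
  Position 2: "b" => no
  Position 3: "a" => MATCH
  Position 4: "b" => no
  Position 5: "c" => no
  Position 6: "c" => no
  Position 7: "b" => no
  Position 8: "c" => no
  Position 9: "c" => no
  Position 10: "b" => no
Total occurrences: 2

2


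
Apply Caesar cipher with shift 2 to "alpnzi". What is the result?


Caesar cipher: shift "alpnzi" by 2
  'a' (pos 0) + 2 = pos 2 = 'c'
  'l' (pos 11) + 2 = pos 13 = 'n'
  'p' (pos 15) + 2 = pos 17 = 'r'
  'n' (pos 13) + 2 = pos 15 = 'p'
  'z' (pos 25) + 2 = pos 1 = 'b'
  'i' (pos 8) + 2 = pos 10 = 'k'
Result: cnrpbk

cnrpbk


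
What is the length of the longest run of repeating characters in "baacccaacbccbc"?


Input: "baacccaacbccbc"
Scanning for longest run:
  Position 1 ('a'): new char, reset run to 1
  Position 2 ('a'): continues run of 'a', length=2
  Position 3 ('c'): new char, reset run to 1
  Position 4 ('c'): continues run of 'c', length=2
  Position 5 ('c'): continues run of 'c', length=3
  Position 6 ('a'): new char, reset run to 1
  Position 7 ('a'): continues run of 'a', length=2
  Position 8 ('c'): new char, reset run to 1
  Position 9 ('b'): new char, reset run to 1
  Position 10 ('c'): new char, reset run to 1
  Position 11 ('c'): continues run of 'c', length=2
  Position 12 ('b'): new char, reset run to 1
  Position 13 ('c'): new char, reset run to 1
Longest run: 'c' with length 3

3


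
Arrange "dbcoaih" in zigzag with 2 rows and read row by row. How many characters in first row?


Zigzag "dbcoaih" into 2 rows:
Placing characters:
  'd' => row 0
  'b' => row 1
  'c' => row 0
  'o' => row 1
  'a' => row 0
  'i' => row 1
  'h' => row 0
Rows:
  Row 0: "dcah"
  Row 1: "boi"
First row length: 4

4


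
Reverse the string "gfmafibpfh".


Input: gfmafibpfh
Reading characters right to left:
  Position 9: 'h'
  Position 8: 'f'
  Position 7: 'p'
  Position 6: 'b'
  Position 5: 'i'
  Position 4: 'f'
  Position 3: 'a'
  Position 2: 'm'
  Position 1: 'f'
  Position 0: 'g'
Reversed: hfpbifamfg

hfpbifamfg


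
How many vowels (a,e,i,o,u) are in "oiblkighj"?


Input: oiblkighj
Checking each character:
  'o' at position 0: vowel (running total: 1)
  'i' at position 1: vowel (running total: 2)
  'b' at position 2: consonant
  'l' at position 3: consonant
  'k' at position 4: consonant
  'i' at position 5: vowel (running total: 3)
  'g' at position 6: consonant
  'h' at position 7: consonant
  'j' at position 8: consonant
Total vowels: 3

3


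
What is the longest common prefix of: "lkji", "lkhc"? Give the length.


Words: lkji, lkhc
  Position 0: all 'l' => match
  Position 1: all 'k' => match
  Position 2: ('j', 'h') => mismatch, stop
LCP = "lk" (length 2)

2


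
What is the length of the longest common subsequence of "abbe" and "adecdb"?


LCS of "abbe" and "adecdb"
DP table:
           a    d    e    c    d    b
      0    0    0    0    0    0    0
  a   0    1    1    1    1    1    1
  b   0    1    1    1    1    1    2
  b   0    1    1    1    1    1    2
  e   0    1    1    2    2    2    2
LCS length = dp[4][6] = 2

2


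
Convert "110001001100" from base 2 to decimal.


Input: "110001001100" in base 2
Positional expansion:
  Digit '1' (value 1) x 2^11 = 2048
  Digit '1' (value 1) x 2^10 = 1024
  Digit '0' (value 0) x 2^9 = 0
  Digit '0' (value 0) x 2^8 = 0
  Digit '0' (value 0) x 2^7 = 0
  Digit '1' (value 1) x 2^6 = 64
  Digit '0' (value 0) x 2^5 = 0
  Digit '0' (value 0) x 2^4 = 0
  Digit '1' (value 1) x 2^3 = 8
  Digit '1' (value 1) x 2^2 = 4
  Digit '0' (value 0) x 2^1 = 0
  Digit '0' (value 0) x 2^0 = 0
Sum = 3148

3148


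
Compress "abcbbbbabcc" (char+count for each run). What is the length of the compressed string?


Input: abcbbbbabcc
Runs:
  'a' x 1 => "a1"
  'b' x 1 => "b1"
  'c' x 1 => "c1"
  'b' x 4 => "b4"
  'a' x 1 => "a1"
  'b' x 1 => "b1"
  'c' x 2 => "c2"
Compressed: "a1b1c1b4a1b1c2"
Compressed length: 14

14


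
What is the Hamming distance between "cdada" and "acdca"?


Comparing "cdada" and "acdca" position by position:
  Position 0: 'c' vs 'a' => differ
  Position 1: 'd' vs 'c' => differ
  Position 2: 'a' vs 'd' => differ
  Position 3: 'd' vs 'c' => differ
  Position 4: 'a' vs 'a' => same
Total differences (Hamming distance): 4

4


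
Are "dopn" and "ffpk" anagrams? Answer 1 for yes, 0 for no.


Strings: "dopn", "ffpk"
Sorted first:  dnop
Sorted second: ffkp
Differ at position 0: 'd' vs 'f' => not anagrams

0


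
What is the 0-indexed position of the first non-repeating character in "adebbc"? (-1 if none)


Input: adebbc
Character frequencies:
  'a': 1
  'b': 2
  'c': 1
  'd': 1
  'e': 1
Scanning left to right for freq == 1:
  Position 0 ('a'): unique! => answer = 0

0


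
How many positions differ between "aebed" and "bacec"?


Comparing "aebed" and "bacec" position by position:
  Position 0: 'a' vs 'b' => DIFFER
  Position 1: 'e' vs 'a' => DIFFER
  Position 2: 'b' vs 'c' => DIFFER
  Position 3: 'e' vs 'e' => same
  Position 4: 'd' vs 'c' => DIFFER
Positions that differ: 4

4


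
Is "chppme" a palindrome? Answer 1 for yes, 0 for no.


Input: chppme
Reversed: empphc
  Compare pos 0 ('c') with pos 5 ('e'): MISMATCH
  Compare pos 1 ('h') with pos 4 ('m'): MISMATCH
  Compare pos 2 ('p') with pos 3 ('p'): match
Result: not a palindrome

0


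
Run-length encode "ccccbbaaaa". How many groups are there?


Input: ccccbbaaaa
Scanning for consecutive runs:
  Group 1: 'c' x 4 (positions 0-3)
  Group 2: 'b' x 2 (positions 4-5)
  Group 3: 'a' x 4 (positions 6-9)
Total groups: 3

3


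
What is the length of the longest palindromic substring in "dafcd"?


Input: "dafcd"
Checking substrings for palindromes:
  No multi-char palindromic substrings found
Longest palindromic substring: "d" with length 1

1
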